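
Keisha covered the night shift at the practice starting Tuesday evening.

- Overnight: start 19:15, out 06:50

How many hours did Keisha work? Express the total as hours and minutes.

Overnight: 19:15 → midnight = 4 h 45 min; midnight → 06:50 = 6 h 50 min; span 11 h 35 min

11 h 35 min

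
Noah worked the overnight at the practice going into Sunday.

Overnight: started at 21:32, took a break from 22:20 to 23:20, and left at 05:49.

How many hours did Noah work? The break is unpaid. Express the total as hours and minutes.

Overnight: 21:32 → midnight = 2 h 28 min; midnight → 05:49 = 5 h 49 min; span 8 h 17 min; less 60 min break → 7 h 17 min

7 h 17 min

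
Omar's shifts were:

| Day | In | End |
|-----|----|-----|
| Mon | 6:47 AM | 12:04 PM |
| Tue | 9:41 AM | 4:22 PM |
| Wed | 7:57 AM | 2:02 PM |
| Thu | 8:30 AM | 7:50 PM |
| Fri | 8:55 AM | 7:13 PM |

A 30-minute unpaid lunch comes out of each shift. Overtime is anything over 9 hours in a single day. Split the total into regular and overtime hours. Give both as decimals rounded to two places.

Mon: 6:47 AM–12:04 PM = 5 h 17 min; less 30 min break → 4 h 47 min
Tue: 9:41 AM–4:22 PM = 6 h 41 min; less 30 min break → 6 h 11 min
Wed: 7:57 AM–2:02 PM = 6 h 5 min; less 30 min break → 5 h 35 min
Thu: 8:30 AM–7:50 PM = 11 h 20 min; less 30 min break → 10 h 50 min
Fri: 8:55 AM–7:13 PM = 10 h 18 min; less 30 min break → 9 h 48 min
Mon reg 4 h 47 min / OT 0 h 0 min; Tue reg 6 h 11 min / OT 0 h 0 min; Wed reg 5 h 35 min / OT 0 h 0 min; Thu reg 9 h 0 min / OT 1 h 50 min; Fri reg 9 h 0 min / OT 0 h 48 min.
Totals: regular 34 h 33 min, overtime 2 h 38 min.

Regular 34.55 hours, overtime 2.63 hours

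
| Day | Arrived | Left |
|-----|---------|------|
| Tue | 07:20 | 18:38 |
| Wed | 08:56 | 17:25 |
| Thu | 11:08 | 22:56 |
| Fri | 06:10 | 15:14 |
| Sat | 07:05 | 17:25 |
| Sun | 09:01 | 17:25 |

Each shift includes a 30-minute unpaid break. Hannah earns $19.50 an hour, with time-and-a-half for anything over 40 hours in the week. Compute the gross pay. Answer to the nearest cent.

Tue: 07:20–18:38 = 11 h 18 min; less 30 min break → 10 h 48 min
Wed: 08:56–17:25 = 8 h 29 min; less 30 min break → 7 h 59 min
Thu: 11:08–22:56 = 11 h 48 min; less 30 min break → 11 h 18 min
Fri: 06:10–15:14 = 9 h 4 min; less 30 min break → 8 h 34 min
Sat: 07:05–17:25 = 10 h 20 min; less 30 min break → 9 h 50 min
Sun: 09:01–17:25 = 8 h 24 min; less 30 min break → 7 h 54 min
Total worked: 56 h 23 min = 3383 min.
Regular 40 h 0 min = 2400 min at $19.50/h; overtime 16 h 23 min = 983 min at $29.25/h.
Pay = (2400 × $19.50 + 983 × $29.25) ÷ 60 = $1259.21.

$1259.21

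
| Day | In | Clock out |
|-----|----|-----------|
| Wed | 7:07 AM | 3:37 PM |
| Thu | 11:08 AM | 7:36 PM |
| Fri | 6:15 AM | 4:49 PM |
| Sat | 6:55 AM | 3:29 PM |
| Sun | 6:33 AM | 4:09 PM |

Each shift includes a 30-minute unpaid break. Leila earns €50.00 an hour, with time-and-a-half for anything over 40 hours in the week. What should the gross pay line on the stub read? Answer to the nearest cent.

€2240.00

Wed: 7:07 AM–3:37 PM = 8 h 30 min; less 30 min break → 8 h 0 min
Thu: 11:08 AM–7:36 PM = 8 h 28 min; less 30 min break → 7 h 58 min
Fri: 6:15 AM–4:49 PM = 10 h 34 min; less 30 min break → 10 h 4 min
Sat: 6:55 AM–3:29 PM = 8 h 34 min; less 30 min break → 8 h 4 min
Sun: 6:33 AM–4:09 PM = 9 h 36 min; less 30 min break → 9 h 6 min
Total worked: 43 h 12 min = 2592 min.
Regular 40 h 0 min = 2400 min at €50.00/h; overtime 3 h 12 min = 192 min at €75.00/h.
Pay = (2400 × €50.00 + 192 × €75.00) ÷ 60 = €2240.00.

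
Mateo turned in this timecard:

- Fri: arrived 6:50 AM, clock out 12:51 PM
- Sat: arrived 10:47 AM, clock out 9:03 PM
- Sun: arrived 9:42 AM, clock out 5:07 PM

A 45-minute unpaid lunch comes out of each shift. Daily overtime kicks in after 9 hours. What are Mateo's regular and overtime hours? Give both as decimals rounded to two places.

Regular 20.93 hours, overtime 0.52 hours

Fri: 6:50 AM–12:51 PM = 6 h 1 min; less 45 min break → 5 h 16 min
Sat: 10:47 AM–9:03 PM = 10 h 16 min; less 45 min break → 9 h 31 min
Sun: 9:42 AM–5:07 PM = 7 h 25 min; less 45 min break → 6 h 40 min
Fri reg 5 h 16 min / OT 0 h 0 min; Sat reg 9 h 0 min / OT 0 h 31 min; Sun reg 6 h 40 min / OT 0 h 0 min.
Totals: regular 20 h 56 min, overtime 0 h 31 min.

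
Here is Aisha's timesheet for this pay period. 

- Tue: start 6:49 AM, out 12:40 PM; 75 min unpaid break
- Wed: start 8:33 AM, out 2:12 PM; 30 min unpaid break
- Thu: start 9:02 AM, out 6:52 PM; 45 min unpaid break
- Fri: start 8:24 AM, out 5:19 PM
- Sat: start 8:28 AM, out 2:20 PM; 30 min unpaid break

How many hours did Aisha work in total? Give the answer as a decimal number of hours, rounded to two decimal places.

33.12 hours

Tue: 6:49 AM–12:40 PM = 5 h 51 min; less 75 min break → 4 h 36 min
Wed: 8:33 AM–2:12 PM = 5 h 39 min; less 30 min break → 5 h 9 min
Thu: 9:02 AM–6:52 PM = 9 h 50 min; less 45 min break → 9 h 5 min
Fri: 8:24 AM–5:19 PM = 8 h 55 min
Sat: 8:28 AM–2:20 PM = 5 h 52 min; less 30 min break → 5 h 22 min
Total: 4 h 36 min + 5 h 9 min + 9 h 5 min + 8 h 55 min + 5 h 22 min = 33 h 7 min.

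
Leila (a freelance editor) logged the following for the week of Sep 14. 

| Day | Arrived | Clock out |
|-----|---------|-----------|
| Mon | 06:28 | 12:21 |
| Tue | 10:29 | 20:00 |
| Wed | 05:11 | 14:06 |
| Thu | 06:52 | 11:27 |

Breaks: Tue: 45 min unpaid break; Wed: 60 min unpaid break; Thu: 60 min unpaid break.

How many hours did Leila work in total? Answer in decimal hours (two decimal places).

Mon: 06:28–12:21 = 5 h 53 min
Tue: 10:29–20:00 = 9 h 31 min; less 45 min break → 8 h 46 min
Wed: 05:11–14:06 = 8 h 55 min; less 60 min break → 7 h 55 min
Thu: 06:52–11:27 = 4 h 35 min; less 60 min break → 3 h 35 min
Total: 5 h 53 min + 8 h 46 min + 7 h 55 min + 3 h 35 min = 26 h 9 min.

26.15 hours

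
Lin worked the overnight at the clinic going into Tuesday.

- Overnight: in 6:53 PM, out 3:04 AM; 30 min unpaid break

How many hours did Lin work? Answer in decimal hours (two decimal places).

7.68 hours

Overnight: 6:53 PM → midnight = 5 h 7 min; midnight → 3:04 AM = 3 h 4 min; span 8 h 11 min; less 30 min break → 7 h 41 min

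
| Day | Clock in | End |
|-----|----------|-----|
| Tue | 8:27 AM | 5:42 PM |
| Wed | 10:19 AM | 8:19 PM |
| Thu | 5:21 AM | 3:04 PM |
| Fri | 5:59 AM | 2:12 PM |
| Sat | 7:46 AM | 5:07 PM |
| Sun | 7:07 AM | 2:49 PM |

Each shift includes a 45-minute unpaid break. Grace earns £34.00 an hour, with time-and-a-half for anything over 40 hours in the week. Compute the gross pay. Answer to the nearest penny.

£1856.40

Tue: 8:27 AM–5:42 PM = 9 h 15 min; less 45 min break → 8 h 30 min
Wed: 10:19 AM–8:19 PM = 10 h 0 min; less 45 min break → 9 h 15 min
Thu: 5:21 AM–3:04 PM = 9 h 43 min; less 45 min break → 8 h 58 min
Fri: 5:59 AM–2:12 PM = 8 h 13 min; less 45 min break → 7 h 28 min
Sat: 7:46 AM–5:07 PM = 9 h 21 min; less 45 min break → 8 h 36 min
Sun: 7:07 AM–2:49 PM = 7 h 42 min; less 45 min break → 6 h 57 min
Total worked: 49 h 44 min = 2984 min.
Regular 40 h 0 min = 2400 min at £34.00/h; overtime 9 h 44 min = 584 min at £51.00/h.
Pay = (2400 × £34.00 + 584 × £51.00) ÷ 60 = £1856.40.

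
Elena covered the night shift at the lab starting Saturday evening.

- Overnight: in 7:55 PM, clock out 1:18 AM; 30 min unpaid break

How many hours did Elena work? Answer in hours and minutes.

4 h 53 min

Overnight: 7:55 PM → midnight = 4 h 5 min; midnight → 1:18 AM = 1 h 18 min; span 5 h 23 min; less 30 min break → 4 h 53 min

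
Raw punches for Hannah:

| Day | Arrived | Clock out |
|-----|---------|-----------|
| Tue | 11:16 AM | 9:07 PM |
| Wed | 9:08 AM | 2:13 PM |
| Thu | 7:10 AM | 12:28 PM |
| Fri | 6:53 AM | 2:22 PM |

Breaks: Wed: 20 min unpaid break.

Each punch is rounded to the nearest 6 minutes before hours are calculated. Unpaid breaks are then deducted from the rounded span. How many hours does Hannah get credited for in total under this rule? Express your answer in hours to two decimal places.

27.37 hours

Tue: in 11:16 AM→11:18 AM, out 9:07 PM→9:06 PM; 9 h 48 min
Wed: in 9:08 AM→9:06 AM, out 2:13 PM→2:12 PM; 5 h 6 min − 20 min = 4 h 46 min
Thu: in 7:10 AM→7:12 AM, out 12:28 PM→12:30 PM; 5 h 18 min
Fri: in 6:53 AM→6:54 AM, out 2:22 PM→2:24 PM; 7 h 30 min
Total credited: 27 h 22 min.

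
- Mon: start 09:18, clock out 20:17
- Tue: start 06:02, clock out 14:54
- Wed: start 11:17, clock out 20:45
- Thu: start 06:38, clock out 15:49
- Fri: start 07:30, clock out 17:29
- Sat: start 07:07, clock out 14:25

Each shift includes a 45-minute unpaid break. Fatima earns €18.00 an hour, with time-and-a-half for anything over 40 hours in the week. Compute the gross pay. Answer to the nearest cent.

€1024.65

Mon: 09:18–20:17 = 10 h 59 min; less 45 min break → 10 h 14 min
Tue: 06:02–14:54 = 8 h 52 min; less 45 min break → 8 h 7 min
Wed: 11:17–20:45 = 9 h 28 min; less 45 min break → 8 h 43 min
Thu: 06:38–15:49 = 9 h 11 min; less 45 min break → 8 h 26 min
Fri: 07:30–17:29 = 9 h 59 min; less 45 min break → 9 h 14 min
Sat: 07:07–14:25 = 7 h 18 min; less 45 min break → 6 h 33 min
Total worked: 51 h 17 min = 3077 min.
Regular 40 h 0 min = 2400 min at €18.00/h; overtime 11 h 17 min = 677 min at €27.00/h.
Pay = (2400 × €18.00 + 677 × €27.00) ÷ 60 = €1024.65.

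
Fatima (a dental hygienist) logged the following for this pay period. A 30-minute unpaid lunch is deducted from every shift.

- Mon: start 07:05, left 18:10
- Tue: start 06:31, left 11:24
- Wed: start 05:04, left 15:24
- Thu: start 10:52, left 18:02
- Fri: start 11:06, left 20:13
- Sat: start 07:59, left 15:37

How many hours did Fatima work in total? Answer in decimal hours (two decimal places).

47.22 hours

Mon: 07:05–18:10 = 11 h 5 min; less 30 min break → 10 h 35 min
Tue: 06:31–11:24 = 4 h 53 min; less 30 min break → 4 h 23 min
Wed: 05:04–15:24 = 10 h 20 min; less 30 min break → 9 h 50 min
Thu: 10:52–18:02 = 7 h 10 min; less 30 min break → 6 h 40 min
Fri: 11:06–20:13 = 9 h 7 min; less 30 min break → 8 h 37 min
Sat: 07:59–15:37 = 7 h 38 min; less 30 min break → 7 h 8 min
Total: 10 h 35 min + 4 h 23 min + 9 h 50 min + 6 h 40 min + 8 h 37 min + 7 h 8 min = 47 h 13 min.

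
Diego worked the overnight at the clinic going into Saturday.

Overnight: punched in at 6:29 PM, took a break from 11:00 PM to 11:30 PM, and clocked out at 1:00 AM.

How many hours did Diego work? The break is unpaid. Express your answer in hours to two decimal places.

Overnight: 6:29 PM → midnight = 5 h 31 min; midnight → 1:00 AM = 1 h 0 min; span 6 h 31 min; less 30 min break → 6 h 1 min

6.02 hours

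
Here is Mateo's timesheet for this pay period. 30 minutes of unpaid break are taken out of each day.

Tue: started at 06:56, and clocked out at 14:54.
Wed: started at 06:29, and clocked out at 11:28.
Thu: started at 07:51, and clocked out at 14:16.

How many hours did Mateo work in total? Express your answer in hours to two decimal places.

Tue: 06:56–14:54 = 7 h 58 min; less 30 min break → 7 h 28 min
Wed: 06:29–11:28 = 4 h 59 min; less 30 min break → 4 h 29 min
Thu: 07:51–14:16 = 6 h 25 min; less 30 min break → 5 h 55 min
Total: 7 h 28 min + 4 h 29 min + 5 h 55 min = 17 h 52 min.

17.87 hours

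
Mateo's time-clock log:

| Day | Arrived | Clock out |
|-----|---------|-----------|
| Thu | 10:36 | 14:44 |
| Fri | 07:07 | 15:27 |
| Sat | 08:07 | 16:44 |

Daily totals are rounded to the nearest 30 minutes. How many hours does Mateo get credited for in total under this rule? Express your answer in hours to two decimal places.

21.00 hours

Thu: 10:36–14:44 = 4 h 8 min → rounds to 4 h 0 min
Fri: 07:07–15:27 = 8 h 20 min → rounds to 8 h 30 min
Sat: 08:07–16:44 = 8 h 37 min → rounds to 8 h 30 min
Total credited: 21 h 0 min.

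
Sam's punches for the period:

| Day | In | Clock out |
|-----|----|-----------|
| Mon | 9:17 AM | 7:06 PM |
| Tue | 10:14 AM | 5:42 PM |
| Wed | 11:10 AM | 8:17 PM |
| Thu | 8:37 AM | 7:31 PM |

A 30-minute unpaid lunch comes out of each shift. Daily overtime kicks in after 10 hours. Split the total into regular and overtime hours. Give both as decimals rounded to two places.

Mon: 9:17 AM–7:06 PM = 9 h 49 min; less 30 min break → 9 h 19 min
Tue: 10:14 AM–5:42 PM = 7 h 28 min; less 30 min break → 6 h 58 min
Wed: 11:10 AM–8:17 PM = 9 h 7 min; less 30 min break → 8 h 37 min
Thu: 8:37 AM–7:31 PM = 10 h 54 min; less 30 min break → 10 h 24 min
Mon reg 9 h 19 min / OT 0 h 0 min; Tue reg 6 h 58 min / OT 0 h 0 min; Wed reg 8 h 37 min / OT 0 h 0 min; Thu reg 10 h 0 min / OT 0 h 24 min.
Totals: regular 34 h 54 min, overtime 0 h 24 min.

Regular 34.90 hours, overtime 0.40 hours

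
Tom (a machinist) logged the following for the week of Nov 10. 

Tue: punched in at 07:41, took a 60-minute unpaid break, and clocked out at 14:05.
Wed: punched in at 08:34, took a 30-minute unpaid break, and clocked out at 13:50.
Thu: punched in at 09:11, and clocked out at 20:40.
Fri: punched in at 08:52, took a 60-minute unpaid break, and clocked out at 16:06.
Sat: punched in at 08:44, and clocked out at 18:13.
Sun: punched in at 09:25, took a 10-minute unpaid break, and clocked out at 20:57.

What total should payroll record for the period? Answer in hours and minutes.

Tue: 07:41–14:05 = 6 h 24 min; less 60 min break → 5 h 24 min
Wed: 08:34–13:50 = 5 h 16 min; less 30 min break → 4 h 46 min
Thu: 09:11–20:40 = 11 h 29 min
Fri: 08:52–16:06 = 7 h 14 min; less 60 min break → 6 h 14 min
Sat: 08:44–18:13 = 9 h 29 min
Sun: 09:25–20:57 = 11 h 32 min; less 10 min break → 11 h 22 min
Total: 5 h 24 min + 4 h 46 min + 11 h 29 min + 6 h 14 min + 9 h 29 min + 11 h 22 min = 48 h 44 min.

48 h 44 min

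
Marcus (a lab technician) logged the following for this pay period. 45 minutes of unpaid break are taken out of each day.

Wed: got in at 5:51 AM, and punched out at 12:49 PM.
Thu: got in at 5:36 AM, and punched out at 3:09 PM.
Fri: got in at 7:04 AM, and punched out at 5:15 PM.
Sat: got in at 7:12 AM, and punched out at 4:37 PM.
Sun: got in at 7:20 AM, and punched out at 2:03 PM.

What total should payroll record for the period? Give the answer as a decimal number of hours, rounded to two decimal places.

39.08 hours

Wed: 5:51 AM–12:49 PM = 6 h 58 min; less 45 min break → 6 h 13 min
Thu: 5:36 AM–3:09 PM = 9 h 33 min; less 45 min break → 8 h 48 min
Fri: 7:04 AM–5:15 PM = 10 h 11 min; less 45 min break → 9 h 26 min
Sat: 7:12 AM–4:37 PM = 9 h 25 min; less 45 min break → 8 h 40 min
Sun: 7:20 AM–2:03 PM = 6 h 43 min; less 45 min break → 5 h 58 min
Total: 6 h 13 min + 8 h 48 min + 9 h 26 min + 8 h 40 min + 5 h 58 min = 39 h 5 min.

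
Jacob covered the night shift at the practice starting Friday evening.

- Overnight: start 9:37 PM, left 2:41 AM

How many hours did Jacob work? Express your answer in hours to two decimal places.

Overnight: 9:37 PM → midnight = 2 h 23 min; midnight → 2:41 AM = 2 h 41 min; span 5 h 4 min

5.07 hours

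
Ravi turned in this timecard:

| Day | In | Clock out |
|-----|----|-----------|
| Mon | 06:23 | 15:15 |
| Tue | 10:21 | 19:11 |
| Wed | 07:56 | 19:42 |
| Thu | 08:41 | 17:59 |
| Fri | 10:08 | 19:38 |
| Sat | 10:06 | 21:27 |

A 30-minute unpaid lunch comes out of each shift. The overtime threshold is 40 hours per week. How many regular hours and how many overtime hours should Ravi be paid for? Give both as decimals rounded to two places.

Mon: 06:23–15:15 = 8 h 52 min; less 30 min break → 8 h 22 min
Tue: 10:21–19:11 = 8 h 50 min; less 30 min break → 8 h 20 min
Wed: 07:56–19:42 = 11 h 46 min; less 30 min break → 11 h 16 min
Thu: 08:41–17:59 = 9 h 18 min; less 30 min break → 8 h 48 min
Fri: 10:08–19:38 = 9 h 30 min; less 30 min break → 9 h 0 min
Sat: 10:06–21:27 = 11 h 21 min; less 30 min break → 10 h 51 min
Total worked: 56 h 37 min = 56.62 h.
Threshold 40 h → overtime 16 h 37 min, regular 40 h 0 min.

Regular 40.00 hours, overtime 16.62 hours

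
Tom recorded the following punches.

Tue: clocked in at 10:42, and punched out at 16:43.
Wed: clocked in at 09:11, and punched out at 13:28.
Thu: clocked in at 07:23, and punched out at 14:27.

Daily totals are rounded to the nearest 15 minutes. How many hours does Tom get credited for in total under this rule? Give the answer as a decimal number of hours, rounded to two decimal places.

Tue: 10:42–16:43 = 6 h 1 min → rounds to 6 h 0 min
Wed: 09:11–13:28 = 4 h 17 min → rounds to 4 h 15 min
Thu: 07:23–14:27 = 7 h 4 min → rounds to 7 h 0 min
Total credited: 17 h 15 min.

17.25 hours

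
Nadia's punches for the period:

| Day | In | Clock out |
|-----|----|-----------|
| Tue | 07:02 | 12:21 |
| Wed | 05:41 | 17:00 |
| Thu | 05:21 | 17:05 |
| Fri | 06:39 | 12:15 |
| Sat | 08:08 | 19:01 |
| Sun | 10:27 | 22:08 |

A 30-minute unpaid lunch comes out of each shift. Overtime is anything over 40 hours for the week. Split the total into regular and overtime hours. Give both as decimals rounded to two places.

Tue: 07:02–12:21 = 5 h 19 min; less 30 min break → 4 h 49 min
Wed: 05:41–17:00 = 11 h 19 min; less 30 min break → 10 h 49 min
Thu: 05:21–17:05 = 11 h 44 min; less 30 min break → 11 h 14 min
Fri: 06:39–12:15 = 5 h 36 min; less 30 min break → 5 h 6 min
Sat: 08:08–19:01 = 10 h 53 min; less 30 min break → 10 h 23 min
Sun: 10:27–22:08 = 11 h 41 min; less 30 min break → 11 h 11 min
Total worked: 53 h 32 min = 53.53 h.
Threshold 40 h → overtime 13 h 32 min, regular 40 h 0 min.

Regular 40.00 hours, overtime 13.53 hours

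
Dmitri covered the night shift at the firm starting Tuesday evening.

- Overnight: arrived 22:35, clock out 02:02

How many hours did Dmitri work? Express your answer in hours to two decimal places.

Overnight: 22:35 → midnight = 1 h 25 min; midnight → 02:02 = 2 h 2 min; span 3 h 27 min

3.45 hours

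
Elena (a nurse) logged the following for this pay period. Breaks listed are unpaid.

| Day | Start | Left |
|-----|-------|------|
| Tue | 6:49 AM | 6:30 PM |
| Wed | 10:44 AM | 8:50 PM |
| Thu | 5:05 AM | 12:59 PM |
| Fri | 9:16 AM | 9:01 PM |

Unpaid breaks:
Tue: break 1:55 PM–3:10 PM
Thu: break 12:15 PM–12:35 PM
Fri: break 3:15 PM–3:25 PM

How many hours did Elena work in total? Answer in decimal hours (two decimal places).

Tue: 6:49 AM–6:30 PM = 11 h 41 min; less 75 min break → 10 h 26 min
Wed: 10:44 AM–8:50 PM = 10 h 6 min
Thu: 5:05 AM–12:59 PM = 7 h 54 min; less 20 min break → 7 h 34 min
Fri: 9:16 AM–9:01 PM = 11 h 45 min; less 10 min break → 11 h 35 min
Total: 10 h 26 min + 10 h 6 min + 7 h 34 min + 11 h 35 min = 39 h 41 min.

39.68 hours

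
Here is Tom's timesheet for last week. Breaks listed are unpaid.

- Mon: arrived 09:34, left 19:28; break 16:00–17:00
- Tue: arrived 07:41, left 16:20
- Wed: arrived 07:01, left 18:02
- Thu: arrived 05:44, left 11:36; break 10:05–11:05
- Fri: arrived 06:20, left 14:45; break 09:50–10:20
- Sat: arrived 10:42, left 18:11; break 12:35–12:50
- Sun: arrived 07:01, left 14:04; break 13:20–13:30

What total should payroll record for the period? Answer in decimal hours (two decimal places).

55.47 hours

Mon: 09:34–19:28 = 9 h 54 min; less 60 min break → 8 h 54 min
Tue: 07:41–16:20 = 8 h 39 min
Wed: 07:01–18:02 = 11 h 1 min
Thu: 05:44–11:36 = 5 h 52 min; less 60 min break → 4 h 52 min
Fri: 06:20–14:45 = 8 h 25 min; less 30 min break → 7 h 55 min
Sat: 10:42–18:11 = 7 h 29 min; less 15 min break → 7 h 14 min
Sun: 07:01–14:04 = 7 h 3 min; less 10 min break → 6 h 53 min
Total: 8 h 54 min + 8 h 39 min + 11 h 1 min + 4 h 52 min + 7 h 55 min + 7 h 14 min + 6 h 53 min = 55 h 28 min.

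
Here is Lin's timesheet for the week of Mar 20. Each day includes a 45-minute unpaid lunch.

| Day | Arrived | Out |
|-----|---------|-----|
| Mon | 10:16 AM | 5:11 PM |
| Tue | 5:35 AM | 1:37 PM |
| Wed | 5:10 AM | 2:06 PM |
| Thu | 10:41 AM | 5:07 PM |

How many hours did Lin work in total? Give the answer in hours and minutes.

27 h 19 min

Mon: 10:16 AM–5:11 PM = 6 h 55 min; less 45 min break → 6 h 10 min
Tue: 5:35 AM–1:37 PM = 8 h 2 min; less 45 min break → 7 h 17 min
Wed: 5:10 AM–2:06 PM = 8 h 56 min; less 45 min break → 8 h 11 min
Thu: 10:41 AM–5:07 PM = 6 h 26 min; less 45 min break → 5 h 41 min
Total: 6 h 10 min + 7 h 17 min + 8 h 11 min + 5 h 41 min = 27 h 19 min.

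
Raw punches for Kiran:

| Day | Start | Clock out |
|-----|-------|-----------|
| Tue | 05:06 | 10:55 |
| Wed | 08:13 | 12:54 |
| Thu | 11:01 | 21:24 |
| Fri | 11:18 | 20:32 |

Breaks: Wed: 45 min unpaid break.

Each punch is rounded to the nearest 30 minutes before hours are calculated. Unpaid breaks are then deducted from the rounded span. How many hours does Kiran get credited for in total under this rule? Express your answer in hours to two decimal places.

Tue: in 05:06→05:00, out 10:55→11:00; 6 h 0 min
Wed: in 08:13→08:00, out 12:54→13:00; 5 h 0 min − 45 min = 4 h 15 min
Thu: in 11:01→11:00, out 21:24→21:30; 10 h 30 min
Fri: in 11:18→11:30, out 20:32→20:30; 9 h 0 min
Total credited: 29 h 45 min.

29.75 hours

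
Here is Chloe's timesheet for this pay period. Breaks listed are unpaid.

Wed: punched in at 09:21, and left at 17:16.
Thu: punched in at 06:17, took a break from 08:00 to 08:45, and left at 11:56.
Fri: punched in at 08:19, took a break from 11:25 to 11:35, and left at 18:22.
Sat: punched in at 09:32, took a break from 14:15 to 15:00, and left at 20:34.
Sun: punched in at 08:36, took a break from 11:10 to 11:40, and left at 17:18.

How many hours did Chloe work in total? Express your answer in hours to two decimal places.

41.18 hours

Wed: 09:21–17:16 = 7 h 55 min
Thu: 06:17–11:56 = 5 h 39 min; less 45 min break → 4 h 54 min
Fri: 08:19–18:22 = 10 h 3 min; less 10 min break → 9 h 53 min
Sat: 09:32–20:34 = 11 h 2 min; less 45 min break → 10 h 17 min
Sun: 08:36–17:18 = 8 h 42 min; less 30 min break → 8 h 12 min
Total: 7 h 55 min + 4 h 54 min + 9 h 53 min + 10 h 17 min + 8 h 12 min = 41 h 11 min.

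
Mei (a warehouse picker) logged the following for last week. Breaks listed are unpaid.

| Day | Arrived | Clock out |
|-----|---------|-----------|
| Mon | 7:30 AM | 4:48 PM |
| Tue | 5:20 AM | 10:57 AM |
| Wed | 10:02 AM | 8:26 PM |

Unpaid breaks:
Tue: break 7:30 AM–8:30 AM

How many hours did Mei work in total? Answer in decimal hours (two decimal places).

Mon: 7:30 AM–4:48 PM = 9 h 18 min
Tue: 5:20 AM–10:57 AM = 5 h 37 min; less 60 min break → 4 h 37 min
Wed: 10:02 AM–8:26 PM = 10 h 24 min
Total: 9 h 18 min + 4 h 37 min + 10 h 24 min = 24 h 19 min.

24.32 hours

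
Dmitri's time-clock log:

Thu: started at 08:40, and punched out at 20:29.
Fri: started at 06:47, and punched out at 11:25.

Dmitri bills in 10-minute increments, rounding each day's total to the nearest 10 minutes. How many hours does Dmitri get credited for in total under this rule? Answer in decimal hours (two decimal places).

16.50 hours

Thu: 08:40–20:29 = 11 h 49 min → rounds to 11 h 50 min
Fri: 06:47–11:25 = 4 h 38 min → rounds to 4 h 40 min
Total credited: 16 h 30 min.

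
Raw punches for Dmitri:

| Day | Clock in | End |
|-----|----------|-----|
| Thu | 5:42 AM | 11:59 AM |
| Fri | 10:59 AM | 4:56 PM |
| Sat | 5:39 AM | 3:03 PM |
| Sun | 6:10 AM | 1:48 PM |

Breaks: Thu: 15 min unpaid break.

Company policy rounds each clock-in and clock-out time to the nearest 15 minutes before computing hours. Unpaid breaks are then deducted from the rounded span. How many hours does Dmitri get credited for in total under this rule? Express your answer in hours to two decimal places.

28.75 hours

Thu: in 5:42 AM→5:45 AM, out 11:59 AM→12:00 PM; 6 h 15 min − 15 min = 6 h 0 min
Fri: in 10:59 AM→11:00 AM, out 4:56 PM→5:00 PM; 6 h 0 min
Sat: in 5:39 AM→5:45 AM, out 3:03 PM→3:00 PM; 9 h 15 min
Sun: in 6:10 AM→6:15 AM, out 1:48 PM→1:45 PM; 7 h 30 min
Total credited: 28 h 45 min.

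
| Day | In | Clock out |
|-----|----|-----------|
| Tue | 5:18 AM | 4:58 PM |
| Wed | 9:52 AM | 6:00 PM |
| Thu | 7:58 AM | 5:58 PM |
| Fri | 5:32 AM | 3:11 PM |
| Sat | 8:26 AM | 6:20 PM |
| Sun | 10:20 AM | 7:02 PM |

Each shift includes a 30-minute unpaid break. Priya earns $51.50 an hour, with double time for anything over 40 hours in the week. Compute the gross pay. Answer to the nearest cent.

$3610.15

Tue: 5:18 AM–4:58 PM = 11 h 40 min; less 30 min break → 11 h 10 min
Wed: 9:52 AM–6:00 PM = 8 h 8 min; less 30 min break → 7 h 38 min
Thu: 7:58 AM–5:58 PM = 10 h 0 min; less 30 min break → 9 h 30 min
Fri: 5:32 AM–3:11 PM = 9 h 39 min; less 30 min break → 9 h 9 min
Sat: 8:26 AM–6:20 PM = 9 h 54 min; less 30 min break → 9 h 24 min
Sun: 10:20 AM–7:02 PM = 8 h 42 min; less 30 min break → 8 h 12 min
Total worked: 55 h 3 min = 3303 min.
Regular 40 h 0 min = 2400 min at $51.50/h; overtime 15 h 3 min = 903 min at $103.00/h.
Pay = (2400 × $51.50 + 903 × $103.00) ÷ 60 = $3610.15.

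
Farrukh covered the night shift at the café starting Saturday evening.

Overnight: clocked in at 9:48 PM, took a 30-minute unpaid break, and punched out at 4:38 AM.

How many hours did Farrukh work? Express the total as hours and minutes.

6 h 20 min

Overnight: 9:48 PM → midnight = 2 h 12 min; midnight → 4:38 AM = 4 h 38 min; span 6 h 50 min; less 30 min break → 6 h 20 min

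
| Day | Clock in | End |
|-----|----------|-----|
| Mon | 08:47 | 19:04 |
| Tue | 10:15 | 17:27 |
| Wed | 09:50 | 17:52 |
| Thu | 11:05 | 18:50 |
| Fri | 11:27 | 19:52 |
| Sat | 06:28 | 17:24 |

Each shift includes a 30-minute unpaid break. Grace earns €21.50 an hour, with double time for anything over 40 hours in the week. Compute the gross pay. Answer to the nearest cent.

€1273.52

Mon: 08:47–19:04 = 10 h 17 min; less 30 min break → 9 h 47 min
Tue: 10:15–17:27 = 7 h 12 min; less 30 min break → 6 h 42 min
Wed: 09:50–17:52 = 8 h 2 min; less 30 min break → 7 h 32 min
Thu: 11:05–18:50 = 7 h 45 min; less 30 min break → 7 h 15 min
Fri: 11:27–19:52 = 8 h 25 min; less 30 min break → 7 h 55 min
Sat: 06:28–17:24 = 10 h 56 min; less 30 min break → 10 h 26 min
Total worked: 49 h 37 min = 2977 min.
Regular 40 h 0 min = 2400 min at €21.50/h; overtime 9 h 37 min = 577 min at €43.00/h.
Pay = (2400 × €21.50 + 577 × €43.00) ÷ 60 = €1273.52.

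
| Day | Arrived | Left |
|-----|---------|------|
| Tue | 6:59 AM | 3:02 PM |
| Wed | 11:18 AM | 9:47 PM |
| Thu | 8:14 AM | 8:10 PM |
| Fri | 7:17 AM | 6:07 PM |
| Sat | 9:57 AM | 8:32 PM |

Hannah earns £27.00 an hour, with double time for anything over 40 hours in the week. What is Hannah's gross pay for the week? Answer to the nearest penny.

Tue: 6:59 AM–3:02 PM = 8 h 3 min
Wed: 11:18 AM–9:47 PM = 10 h 29 min
Thu: 8:14 AM–8:10 PM = 11 h 56 min
Fri: 7:17 AM–6:07 PM = 10 h 50 min
Sat: 9:57 AM–8:32 PM = 10 h 35 min
Total worked: 51 h 53 min = 3113 min.
Regular 40 h 0 min = 2400 min at £27.00/h; overtime 11 h 53 min = 713 min at £54.00/h.
Pay = (2400 × £27.00 + 713 × £54.00) ÷ 60 = £1721.70.

£1721.70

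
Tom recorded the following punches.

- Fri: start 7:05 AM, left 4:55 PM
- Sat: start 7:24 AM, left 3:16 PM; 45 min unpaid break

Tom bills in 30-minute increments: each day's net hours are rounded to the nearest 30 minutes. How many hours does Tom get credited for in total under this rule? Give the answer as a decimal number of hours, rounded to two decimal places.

Fri: 7:05 AM–4:55 PM = 9 h 50 min → rounds to 10 h 0 min
Sat: 7:24 AM–3:16 PM = 7 h 52 min − 45 min = 7 h 7 min → rounds to 7 h 0 min
Total credited: 17 h 0 min.

17.00 hours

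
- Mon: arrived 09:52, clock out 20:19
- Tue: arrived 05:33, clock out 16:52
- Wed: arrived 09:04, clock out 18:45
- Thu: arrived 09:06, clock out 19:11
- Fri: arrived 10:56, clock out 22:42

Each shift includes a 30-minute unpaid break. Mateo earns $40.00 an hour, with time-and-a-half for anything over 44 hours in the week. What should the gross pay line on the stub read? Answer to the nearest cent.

Mon: 09:52–20:19 = 10 h 27 min; less 30 min break → 9 h 57 min
Tue: 05:33–16:52 = 11 h 19 min; less 30 min break → 10 h 49 min
Wed: 09:04–18:45 = 9 h 41 min; less 30 min break → 9 h 11 min
Thu: 09:06–19:11 = 10 h 5 min; less 30 min break → 9 h 35 min
Fri: 10:56–22:42 = 11 h 46 min; less 30 min break → 11 h 16 min
Total worked: 50 h 48 min = 3048 min.
Regular 44 h 0 min = 2640 min at $40.00/h; overtime 6 h 48 min = 408 min at $60.00/h.
Pay = (2640 × $40.00 + 408 × $60.00) ÷ 60 = $2168.00.

$2168.00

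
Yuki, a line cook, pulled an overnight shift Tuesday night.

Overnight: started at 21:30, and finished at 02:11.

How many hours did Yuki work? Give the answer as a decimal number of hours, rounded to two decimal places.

4.68 hours

Overnight: 21:30 → midnight = 2 h 30 min; midnight → 02:11 = 2 h 11 min; span 4 h 41 min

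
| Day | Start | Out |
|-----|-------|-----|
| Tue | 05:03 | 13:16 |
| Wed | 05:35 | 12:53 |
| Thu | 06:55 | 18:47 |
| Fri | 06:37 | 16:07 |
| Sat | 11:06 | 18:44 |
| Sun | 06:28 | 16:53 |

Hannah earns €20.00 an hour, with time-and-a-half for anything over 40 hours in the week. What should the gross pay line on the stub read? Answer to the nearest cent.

Tue: 05:03–13:16 = 8 h 13 min
Wed: 05:35–12:53 = 7 h 18 min
Thu: 06:55–18:47 = 11 h 52 min
Fri: 06:37–16:07 = 9 h 30 min
Sat: 11:06–18:44 = 7 h 38 min
Sun: 06:28–16:53 = 10 h 25 min
Total worked: 54 h 56 min = 3296 min.
Regular 40 h 0 min = 2400 min at €20.00/h; overtime 14 h 56 min = 896 min at €30.00/h.
Pay = (2400 × €20.00 + 896 × €30.00) ÷ 60 = €1248.00.

€1248.00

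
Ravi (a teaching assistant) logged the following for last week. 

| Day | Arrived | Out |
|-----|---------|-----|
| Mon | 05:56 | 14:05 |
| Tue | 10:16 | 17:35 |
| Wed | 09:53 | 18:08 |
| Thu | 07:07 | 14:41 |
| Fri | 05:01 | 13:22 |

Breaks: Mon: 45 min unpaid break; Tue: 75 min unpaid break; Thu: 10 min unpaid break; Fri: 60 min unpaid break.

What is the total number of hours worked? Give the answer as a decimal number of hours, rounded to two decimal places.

36.47 hours

Mon: 05:56–14:05 = 8 h 9 min; less 45 min break → 7 h 24 min
Tue: 10:16–17:35 = 7 h 19 min; less 75 min break → 6 h 4 min
Wed: 09:53–18:08 = 8 h 15 min
Thu: 07:07–14:41 = 7 h 34 min; less 10 min break → 7 h 24 min
Fri: 05:01–13:22 = 8 h 21 min; less 60 min break → 7 h 21 min
Total: 7 h 24 min + 6 h 4 min + 8 h 15 min + 7 h 24 min + 7 h 21 min = 36 h 28 min.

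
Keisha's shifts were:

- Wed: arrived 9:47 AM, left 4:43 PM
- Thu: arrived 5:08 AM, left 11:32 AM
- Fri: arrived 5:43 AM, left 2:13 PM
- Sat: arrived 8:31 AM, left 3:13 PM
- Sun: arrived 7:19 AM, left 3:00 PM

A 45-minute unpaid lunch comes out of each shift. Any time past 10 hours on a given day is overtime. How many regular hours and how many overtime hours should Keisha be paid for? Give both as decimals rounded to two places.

Wed: 9:47 AM–4:43 PM = 6 h 56 min; less 45 min break → 6 h 11 min
Thu: 5:08 AM–11:32 AM = 6 h 24 min; less 45 min break → 5 h 39 min
Fri: 5:43 AM–2:13 PM = 8 h 30 min; less 45 min break → 7 h 45 min
Sat: 8:31 AM–3:13 PM = 6 h 42 min; less 45 min break → 5 h 57 min
Sun: 7:19 AM–3:00 PM = 7 h 41 min; less 45 min break → 6 h 56 min
Wed reg 6 h 11 min / OT 0 h 0 min; Thu reg 5 h 39 min / OT 0 h 0 min; Fri reg 7 h 45 min / OT 0 h 0 min; Sat reg 5 h 57 min / OT 0 h 0 min; Sun reg 6 h 56 min / OT 0 h 0 min.
Totals: regular 32 h 28 min, overtime 0 h 0 min.

Regular 32.47 hours, overtime 0.00 hours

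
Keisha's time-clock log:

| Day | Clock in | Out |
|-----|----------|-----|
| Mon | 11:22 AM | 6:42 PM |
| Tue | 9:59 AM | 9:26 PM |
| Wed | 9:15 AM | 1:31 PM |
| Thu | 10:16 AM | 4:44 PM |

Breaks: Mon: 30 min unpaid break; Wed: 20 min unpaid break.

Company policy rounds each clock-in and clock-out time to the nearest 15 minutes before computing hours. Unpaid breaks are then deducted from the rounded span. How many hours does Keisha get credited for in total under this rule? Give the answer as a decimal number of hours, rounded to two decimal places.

28.92 hours

Mon: in 11:22 AM→11:15 AM, out 6:42 PM→6:45 PM; 7 h 30 min − 30 min = 7 h 0 min
Tue: in 9:59 AM→10:00 AM, out 9:26 PM→9:30 PM; 11 h 30 min
Wed: in 9:15 AM→9:15 AM, out 1:31 PM→1:30 PM; 4 h 15 min − 20 min = 3 h 55 min
Thu: in 10:16 AM→10:15 AM, out 4:44 PM→4:45 PM; 6 h 30 min
Total credited: 28 h 55 min.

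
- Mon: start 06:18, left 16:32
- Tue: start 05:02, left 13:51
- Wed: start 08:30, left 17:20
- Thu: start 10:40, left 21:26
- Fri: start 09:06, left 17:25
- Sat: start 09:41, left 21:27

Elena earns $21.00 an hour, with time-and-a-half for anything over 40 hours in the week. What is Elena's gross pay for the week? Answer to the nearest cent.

$1430.10

Mon: 06:18–16:32 = 10 h 14 min
Tue: 05:02–13:51 = 8 h 49 min
Wed: 08:30–17:20 = 8 h 50 min
Thu: 10:40–21:26 = 10 h 46 min
Fri: 09:06–17:25 = 8 h 19 min
Sat: 09:41–21:27 = 11 h 46 min
Total worked: 58 h 44 min = 3524 min.
Regular 40 h 0 min = 2400 min at $21.00/h; overtime 18 h 44 min = 1124 min at $31.50/h.
Pay = (2400 × $21.00 + 1124 × $31.50) ÷ 60 = $1430.10.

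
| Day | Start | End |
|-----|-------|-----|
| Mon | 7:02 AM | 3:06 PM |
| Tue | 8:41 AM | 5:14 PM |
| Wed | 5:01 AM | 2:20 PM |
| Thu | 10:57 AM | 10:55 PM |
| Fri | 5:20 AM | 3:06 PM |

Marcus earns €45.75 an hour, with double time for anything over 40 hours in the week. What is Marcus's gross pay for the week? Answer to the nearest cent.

€2531.50

Mon: 7:02 AM–3:06 PM = 8 h 4 min
Tue: 8:41 AM–5:14 PM = 8 h 33 min
Wed: 5:01 AM–2:20 PM = 9 h 19 min
Thu: 10:57 AM–10:55 PM = 11 h 58 min
Fri: 5:20 AM–3:06 PM = 9 h 46 min
Total worked: 47 h 40 min = 2860 min.
Regular 40 h 0 min = 2400 min at €45.75/h; overtime 7 h 40 min = 460 min at €91.50/h.
Pay = (2400 × €45.75 + 460 × €91.50) ÷ 60 = €2531.50.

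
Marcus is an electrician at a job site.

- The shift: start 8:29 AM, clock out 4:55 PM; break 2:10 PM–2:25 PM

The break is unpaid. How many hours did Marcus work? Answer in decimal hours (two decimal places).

8.18 hours

The shift: 8:29 AM–4:55 PM = 8 h 26 min; less 15 min break → 8 h 11 min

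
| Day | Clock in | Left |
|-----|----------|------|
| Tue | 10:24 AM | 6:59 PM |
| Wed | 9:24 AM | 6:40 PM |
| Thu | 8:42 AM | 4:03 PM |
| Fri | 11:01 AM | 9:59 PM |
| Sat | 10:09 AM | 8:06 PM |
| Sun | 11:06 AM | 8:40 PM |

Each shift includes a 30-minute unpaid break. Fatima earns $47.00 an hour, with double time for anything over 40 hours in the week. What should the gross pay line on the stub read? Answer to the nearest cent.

$3072.23

Tue: 10:24 AM–6:59 PM = 8 h 35 min; less 30 min break → 8 h 5 min
Wed: 9:24 AM–6:40 PM = 9 h 16 min; less 30 min break → 8 h 46 min
Thu: 8:42 AM–4:03 PM = 7 h 21 min; less 30 min break → 6 h 51 min
Fri: 11:01 AM–9:59 PM = 10 h 58 min; less 30 min break → 10 h 28 min
Sat: 10:09 AM–8:06 PM = 9 h 57 min; less 30 min break → 9 h 27 min
Sun: 11:06 AM–8:40 PM = 9 h 34 min; less 30 min break → 9 h 4 min
Total worked: 52 h 41 min = 3161 min.
Regular 40 h 0 min = 2400 min at $47.00/h; overtime 12 h 41 min = 761 min at $94.00/h.
Pay = (2400 × $47.00 + 761 × $94.00) ÷ 60 = $3072.23.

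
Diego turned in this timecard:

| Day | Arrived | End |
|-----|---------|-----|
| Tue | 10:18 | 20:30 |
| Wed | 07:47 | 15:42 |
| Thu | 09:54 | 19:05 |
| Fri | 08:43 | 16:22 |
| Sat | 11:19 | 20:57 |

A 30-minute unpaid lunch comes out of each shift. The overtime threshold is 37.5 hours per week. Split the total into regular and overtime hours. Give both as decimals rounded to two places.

Regular 37.50 hours, overtime 4.58 hours

Tue: 10:18–20:30 = 10 h 12 min; less 30 min break → 9 h 42 min
Wed: 07:47–15:42 = 7 h 55 min; less 30 min break → 7 h 25 min
Thu: 09:54–19:05 = 9 h 11 min; less 30 min break → 8 h 41 min
Fri: 08:43–16:22 = 7 h 39 min; less 30 min break → 7 h 9 min
Sat: 11:19–20:57 = 9 h 38 min; less 30 min break → 9 h 8 min
Total worked: 42 h 5 min = 42.08 h.
Threshold 37.5 h → overtime 4 h 35 min, regular 37 h 30 min.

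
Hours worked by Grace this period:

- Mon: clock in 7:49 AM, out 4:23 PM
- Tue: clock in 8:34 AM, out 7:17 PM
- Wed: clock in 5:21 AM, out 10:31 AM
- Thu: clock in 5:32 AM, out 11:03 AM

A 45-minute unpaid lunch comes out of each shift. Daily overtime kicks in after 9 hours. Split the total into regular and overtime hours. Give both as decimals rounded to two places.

Regular 26.00 hours, overtime 0.97 hours

Mon: 7:49 AM–4:23 PM = 8 h 34 min; less 45 min break → 7 h 49 min
Tue: 8:34 AM–7:17 PM = 10 h 43 min; less 45 min break → 9 h 58 min
Wed: 5:21 AM–10:31 AM = 5 h 10 min; less 45 min break → 4 h 25 min
Thu: 5:32 AM–11:03 AM = 5 h 31 min; less 45 min break → 4 h 46 min
Mon reg 7 h 49 min / OT 0 h 0 min; Tue reg 9 h 0 min / OT 0 h 58 min; Wed reg 4 h 25 min / OT 0 h 0 min; Thu reg 4 h 46 min / OT 0 h 0 min.
Totals: regular 26 h 0 min, overtime 0 h 58 min.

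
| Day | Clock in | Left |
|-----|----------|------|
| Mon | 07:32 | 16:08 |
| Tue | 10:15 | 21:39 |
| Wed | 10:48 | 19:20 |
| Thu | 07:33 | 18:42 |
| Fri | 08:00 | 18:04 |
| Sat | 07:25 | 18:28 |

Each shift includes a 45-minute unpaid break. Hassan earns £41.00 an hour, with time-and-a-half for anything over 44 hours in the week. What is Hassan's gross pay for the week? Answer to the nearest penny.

£2560.45

Mon: 07:32–16:08 = 8 h 36 min; less 45 min break → 7 h 51 min
Tue: 10:15–21:39 = 11 h 24 min; less 45 min break → 10 h 39 min
Wed: 10:48–19:20 = 8 h 32 min; less 45 min break → 7 h 47 min
Thu: 07:33–18:42 = 11 h 9 min; less 45 min break → 10 h 24 min
Fri: 08:00–18:04 = 10 h 4 min; less 45 min break → 9 h 19 min
Sat: 07:25–18:28 = 11 h 3 min; less 45 min break → 10 h 18 min
Total worked: 56 h 18 min = 3378 min.
Regular 44 h 0 min = 2640 min at £41.00/h; overtime 12 h 18 min = 738 min at £61.50/h.
Pay = (2640 × £41.00 + 738 × £61.50) ÷ 60 = £2560.45.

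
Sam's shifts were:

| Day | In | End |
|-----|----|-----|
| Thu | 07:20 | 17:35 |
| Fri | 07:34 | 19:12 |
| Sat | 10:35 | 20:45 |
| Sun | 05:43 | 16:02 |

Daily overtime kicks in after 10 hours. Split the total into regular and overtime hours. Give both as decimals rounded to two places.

Thu: 07:20–17:35 = 10 h 15 min
Fri: 07:34–19:12 = 11 h 38 min
Sat: 10:35–20:45 = 10 h 10 min
Sun: 05:43–16:02 = 10 h 19 min
Thu reg 10 h 0 min / OT 0 h 15 min; Fri reg 10 h 0 min / OT 1 h 38 min; Sat reg 10 h 0 min / OT 0 h 10 min; Sun reg 10 h 0 min / OT 0 h 19 min.
Totals: regular 40 h 0 min, overtime 2 h 22 min.

Regular 40.00 hours, overtime 2.37 hours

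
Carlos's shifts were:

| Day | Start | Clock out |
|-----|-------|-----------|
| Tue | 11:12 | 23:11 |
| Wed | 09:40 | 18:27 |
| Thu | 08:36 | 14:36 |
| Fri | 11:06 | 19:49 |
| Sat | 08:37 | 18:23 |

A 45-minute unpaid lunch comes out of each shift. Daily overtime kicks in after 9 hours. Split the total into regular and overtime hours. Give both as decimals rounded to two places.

Regular 39.25 hours, overtime 2.25 hours

Tue: 11:12–23:11 = 11 h 59 min; less 45 min break → 11 h 14 min
Wed: 09:40–18:27 = 8 h 47 min; less 45 min break → 8 h 2 min
Thu: 08:36–14:36 = 6 h 0 min; less 45 min break → 5 h 15 min
Fri: 11:06–19:49 = 8 h 43 min; less 45 min break → 7 h 58 min
Sat: 08:37–18:23 = 9 h 46 min; less 45 min break → 9 h 1 min
Tue reg 9 h 0 min / OT 2 h 14 min; Wed reg 8 h 2 min / OT 0 h 0 min; Thu reg 5 h 15 min / OT 0 h 0 min; Fri reg 7 h 58 min / OT 0 h 0 min; Sat reg 9 h 0 min / OT 0 h 1 min.
Totals: regular 39 h 15 min, overtime 2 h 15 min.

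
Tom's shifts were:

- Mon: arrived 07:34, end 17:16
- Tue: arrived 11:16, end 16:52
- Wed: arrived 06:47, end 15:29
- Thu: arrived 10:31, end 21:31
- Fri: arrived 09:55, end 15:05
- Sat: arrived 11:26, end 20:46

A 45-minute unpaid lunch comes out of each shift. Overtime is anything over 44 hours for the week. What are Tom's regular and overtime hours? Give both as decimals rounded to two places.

Regular 44.00 hours, overtime 1.00 hours

Mon: 07:34–17:16 = 9 h 42 min; less 45 min break → 8 h 57 min
Tue: 11:16–16:52 = 5 h 36 min; less 45 min break → 4 h 51 min
Wed: 06:47–15:29 = 8 h 42 min; less 45 min break → 7 h 57 min
Thu: 10:31–21:31 = 11 h 0 min; less 45 min break → 10 h 15 min
Fri: 09:55–15:05 = 5 h 10 min; less 45 min break → 4 h 25 min
Sat: 11:26–20:46 = 9 h 20 min; less 45 min break → 8 h 35 min
Total worked: 45 h 0 min = 45.00 h.
Threshold 44 h → overtime 1 h 0 min, regular 44 h 0 min.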